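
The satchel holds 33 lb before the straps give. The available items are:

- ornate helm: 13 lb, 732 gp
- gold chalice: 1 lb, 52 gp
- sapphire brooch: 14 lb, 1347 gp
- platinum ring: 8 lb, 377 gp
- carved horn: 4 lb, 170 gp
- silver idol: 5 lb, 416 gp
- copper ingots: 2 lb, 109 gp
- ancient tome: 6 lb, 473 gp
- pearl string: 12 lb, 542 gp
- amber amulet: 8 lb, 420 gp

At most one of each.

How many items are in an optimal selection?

4

Best achievable value is 2656.
One optimal bundle: sapphire brooch + silver idol + ancient tome + amber amulet (33 lb).
Every optimal selection uses 4 items.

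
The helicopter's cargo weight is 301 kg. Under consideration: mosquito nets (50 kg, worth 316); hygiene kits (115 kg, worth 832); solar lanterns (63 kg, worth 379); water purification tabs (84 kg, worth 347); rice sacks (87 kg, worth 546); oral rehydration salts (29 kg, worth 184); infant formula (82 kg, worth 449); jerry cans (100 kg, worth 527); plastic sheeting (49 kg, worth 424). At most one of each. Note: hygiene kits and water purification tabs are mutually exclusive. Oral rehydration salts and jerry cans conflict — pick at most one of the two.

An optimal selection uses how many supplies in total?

4

Optimal total is 2118.
One optimal bundle: mosquito nets + hygiene kits + rice sacks + plastic sheeting (301 kg).
All optima have 4 supplies.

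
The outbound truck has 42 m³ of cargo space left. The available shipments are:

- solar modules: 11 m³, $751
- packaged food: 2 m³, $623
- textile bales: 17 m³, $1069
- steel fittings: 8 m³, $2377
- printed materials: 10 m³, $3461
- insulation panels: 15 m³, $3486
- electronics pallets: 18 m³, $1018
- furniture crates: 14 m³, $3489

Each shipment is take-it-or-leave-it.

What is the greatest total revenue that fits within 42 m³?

Ranking by ratio (revenue/m³): printed materials 346.10, packaged food 311.50, steel fittings 297.12.
Filling by ratio: packaged food + steel fittings + printed materials + furniture crates for 9950, with 8 m³ left unused.
Replace steel fittings with insulation panels: the trade gains 1109 net, giving 11059 at 41 m³.

11059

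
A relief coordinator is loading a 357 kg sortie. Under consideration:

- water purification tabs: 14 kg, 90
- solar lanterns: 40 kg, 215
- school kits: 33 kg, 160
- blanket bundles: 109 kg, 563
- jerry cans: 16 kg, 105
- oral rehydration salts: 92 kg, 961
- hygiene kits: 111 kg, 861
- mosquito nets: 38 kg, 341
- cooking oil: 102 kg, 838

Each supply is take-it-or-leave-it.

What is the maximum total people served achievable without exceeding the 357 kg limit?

3091

Best packing: water purification tabs + oral rehydration salts + hygiene kits + mosquito nets + cooking oil — 357 kg, 3091 total.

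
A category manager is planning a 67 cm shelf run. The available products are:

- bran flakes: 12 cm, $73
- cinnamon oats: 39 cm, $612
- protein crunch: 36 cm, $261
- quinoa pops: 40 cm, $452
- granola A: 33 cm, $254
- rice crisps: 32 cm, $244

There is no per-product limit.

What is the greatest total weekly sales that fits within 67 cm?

By weekly sales per cm: cinnamon oats 15.69, quinoa pops 11.30, granola A 7.70 lead.
Best packing: 2×bran flakes + cinnamon oats — 63 cm, 758 total.

758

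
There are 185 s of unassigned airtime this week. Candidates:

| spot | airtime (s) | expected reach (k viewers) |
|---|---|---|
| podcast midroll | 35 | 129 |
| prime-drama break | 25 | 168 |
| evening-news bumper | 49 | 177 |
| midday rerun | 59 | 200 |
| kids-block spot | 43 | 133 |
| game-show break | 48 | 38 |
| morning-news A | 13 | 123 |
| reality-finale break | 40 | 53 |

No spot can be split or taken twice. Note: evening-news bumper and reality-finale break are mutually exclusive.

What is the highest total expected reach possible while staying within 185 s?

797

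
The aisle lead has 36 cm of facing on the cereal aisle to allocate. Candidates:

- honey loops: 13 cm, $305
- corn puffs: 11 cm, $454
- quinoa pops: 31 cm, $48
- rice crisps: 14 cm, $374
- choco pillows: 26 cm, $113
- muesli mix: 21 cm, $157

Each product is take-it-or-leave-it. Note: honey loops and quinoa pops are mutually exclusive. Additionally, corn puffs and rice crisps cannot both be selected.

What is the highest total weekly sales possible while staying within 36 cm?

By weekly sales per cm: corn puffs 41.27, rice crisps 26.71, honey loops 23.46, muesli mix 7.48 lead.
Best packing: honey loops + corn puffs — 24 cm, 759 total.

759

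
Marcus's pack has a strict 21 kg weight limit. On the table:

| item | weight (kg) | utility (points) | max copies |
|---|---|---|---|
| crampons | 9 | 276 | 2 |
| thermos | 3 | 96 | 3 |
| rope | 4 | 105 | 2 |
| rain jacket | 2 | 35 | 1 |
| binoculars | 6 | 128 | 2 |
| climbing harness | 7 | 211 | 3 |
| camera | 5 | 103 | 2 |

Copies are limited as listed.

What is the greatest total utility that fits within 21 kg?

By utility per kg: thermos 32.00, crampons 30.67, climbing harness 30.14 lead.
A density-first pass picks crampons + 3×thermos + rain jacket — 599 at 20 kg.
The 8 kg tied up in 2×thermos and rain jacket is better spent on crampons — total rises to 648 (21 kg).
Every other selection either busts 21 kg or exceeds an availability limit or fails to beat 648.

648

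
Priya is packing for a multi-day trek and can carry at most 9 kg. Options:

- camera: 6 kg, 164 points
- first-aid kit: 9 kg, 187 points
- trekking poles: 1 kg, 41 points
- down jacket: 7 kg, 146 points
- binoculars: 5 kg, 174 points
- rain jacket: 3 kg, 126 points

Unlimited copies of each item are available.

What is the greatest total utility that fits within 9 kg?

378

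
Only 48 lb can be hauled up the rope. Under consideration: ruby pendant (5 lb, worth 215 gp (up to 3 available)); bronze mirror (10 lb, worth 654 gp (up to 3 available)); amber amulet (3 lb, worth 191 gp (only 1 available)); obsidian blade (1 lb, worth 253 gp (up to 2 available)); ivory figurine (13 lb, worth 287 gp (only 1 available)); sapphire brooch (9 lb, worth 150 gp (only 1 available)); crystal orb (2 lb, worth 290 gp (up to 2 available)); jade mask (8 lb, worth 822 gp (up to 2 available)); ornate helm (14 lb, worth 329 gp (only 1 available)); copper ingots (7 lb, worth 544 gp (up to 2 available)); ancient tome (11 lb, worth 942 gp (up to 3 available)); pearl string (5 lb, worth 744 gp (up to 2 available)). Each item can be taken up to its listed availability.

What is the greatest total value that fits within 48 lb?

5414

Filling by ratio: amber amulet + 2×obsidian blade + 2×crystal orb + 2×jade mask + ancient tome + 2×pearl string for 5351, with 2 lb left unused.
The 5 lb tied up in amber amulet and crystal orb is better spent on copper ingots — total rises to 5414 (48 lb).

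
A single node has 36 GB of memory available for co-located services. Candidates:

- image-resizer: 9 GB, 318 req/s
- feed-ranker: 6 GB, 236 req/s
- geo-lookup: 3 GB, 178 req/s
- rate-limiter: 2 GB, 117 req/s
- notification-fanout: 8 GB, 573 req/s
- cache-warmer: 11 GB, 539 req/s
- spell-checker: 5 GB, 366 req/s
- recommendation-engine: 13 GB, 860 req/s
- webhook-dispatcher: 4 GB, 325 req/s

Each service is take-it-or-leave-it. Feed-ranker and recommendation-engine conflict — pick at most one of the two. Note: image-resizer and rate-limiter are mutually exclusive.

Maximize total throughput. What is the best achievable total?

Density check — webhook-dispatcher 81.25, spell-checker 73.20, notification-fanout 71.62, recommendation-engine 66.15 are the best per GB.
The ratio ordering already packs tightly: geo-lookup + rate-limiter + notification-fanout + spell-checker + recommendation-engine + webhook-dispatcher, 35 GB, 2419.
The closest alternative, geo-lookup + notification-fanout + spell-checker + recommendation-engine + webhook-dispatcher, reaches only 2302.

2419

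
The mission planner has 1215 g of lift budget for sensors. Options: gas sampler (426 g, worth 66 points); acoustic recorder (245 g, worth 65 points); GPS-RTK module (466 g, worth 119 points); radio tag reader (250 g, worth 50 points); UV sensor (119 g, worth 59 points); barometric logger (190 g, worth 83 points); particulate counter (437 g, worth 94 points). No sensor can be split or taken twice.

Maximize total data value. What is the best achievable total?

By data value per g: UV sensor 0.50, barometric logger 0.44, acoustic recorder 0.27 lead.
The ratio heuristic lands on acoustic recorder + GPS-RTK module + UV sensor + barometric logger (326) but leaves 195 g idle.
Dropping acoustic recorder frees 245 g; slotting in particulate counter (437 g) lifts the total to 355 at 1212 g.
The closest alternative, gas sampler + GPS-RTK module + UV sensor + barometric logger, reaches only 327.

355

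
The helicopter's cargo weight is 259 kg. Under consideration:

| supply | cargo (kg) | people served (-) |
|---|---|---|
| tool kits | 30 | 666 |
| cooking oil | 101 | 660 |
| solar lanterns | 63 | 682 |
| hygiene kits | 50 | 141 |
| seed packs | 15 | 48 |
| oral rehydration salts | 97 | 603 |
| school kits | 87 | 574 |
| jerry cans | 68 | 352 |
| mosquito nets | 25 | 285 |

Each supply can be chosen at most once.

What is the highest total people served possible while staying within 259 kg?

The ratio heuristic lands on tool kits + solar lanterns + seed packs + school kits + mosquito nets (2255) but leaves 39 kg idle.
Replace seed packs with hygiene kits: the trade gains 93 net, giving 2348 at 255 kg.

2348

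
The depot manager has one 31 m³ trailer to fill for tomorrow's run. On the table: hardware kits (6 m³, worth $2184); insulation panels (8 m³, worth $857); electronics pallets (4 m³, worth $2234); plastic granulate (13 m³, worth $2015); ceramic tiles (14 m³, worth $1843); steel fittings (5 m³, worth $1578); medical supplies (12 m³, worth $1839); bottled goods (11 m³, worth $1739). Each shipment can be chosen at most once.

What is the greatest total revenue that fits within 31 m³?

Taking the top-ratio shipments first gives hardware kits + electronics pallets + steel fittings + bottled goods for 7735 (26 m³).
Dropping bottled goods frees 11 m³; slotting in plastic granulate (13 m³) lifts the total to 8011 at 28 m³.

8011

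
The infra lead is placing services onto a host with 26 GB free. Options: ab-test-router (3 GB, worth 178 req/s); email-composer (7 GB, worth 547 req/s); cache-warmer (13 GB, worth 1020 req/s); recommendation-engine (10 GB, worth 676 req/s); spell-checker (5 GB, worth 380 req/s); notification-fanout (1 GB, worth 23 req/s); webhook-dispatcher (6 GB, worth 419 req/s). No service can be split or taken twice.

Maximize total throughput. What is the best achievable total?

Taking the top-ratio services first gives email-composer + cache-warmer + spell-checker + notification-fanout for 1970 (26 GB).
Replace spell-checker and notification-fanout with webhook-dispatcher: the trade gains 16 net, giving 1986 at 26 GB.

1986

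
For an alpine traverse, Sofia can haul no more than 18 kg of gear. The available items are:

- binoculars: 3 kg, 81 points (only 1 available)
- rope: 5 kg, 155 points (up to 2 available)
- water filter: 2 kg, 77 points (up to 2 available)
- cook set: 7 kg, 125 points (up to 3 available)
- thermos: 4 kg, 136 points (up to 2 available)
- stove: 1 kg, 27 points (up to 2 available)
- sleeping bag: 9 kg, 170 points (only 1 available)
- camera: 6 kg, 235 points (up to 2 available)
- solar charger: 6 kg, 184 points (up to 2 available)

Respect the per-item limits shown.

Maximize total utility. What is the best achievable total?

683

Greedy by ratio would take 2×water filter + 2×stove + 2×camera: 18 kg used, total 678.
The 4 kg tied up in water filter and 2×stove is better spent on thermos — total rises to 683 (18 kg).
Nothing else within 18 kg beats 683.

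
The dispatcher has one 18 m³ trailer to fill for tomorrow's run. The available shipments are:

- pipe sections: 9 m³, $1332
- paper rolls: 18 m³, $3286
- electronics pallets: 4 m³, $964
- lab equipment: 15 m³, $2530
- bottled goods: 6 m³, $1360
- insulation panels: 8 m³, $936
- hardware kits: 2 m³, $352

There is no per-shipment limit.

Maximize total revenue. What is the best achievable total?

4252

A density-first pass picks 4×electronics pallets + hardware kits — 4208 at 18 m³.
Dropping electronics pallets and hardware kits frees 6 m³; slotting in bottled goods (6 m³) lifts the total to 4252 at 18 m³.
That's the maximum — no swap from here does better than 4252.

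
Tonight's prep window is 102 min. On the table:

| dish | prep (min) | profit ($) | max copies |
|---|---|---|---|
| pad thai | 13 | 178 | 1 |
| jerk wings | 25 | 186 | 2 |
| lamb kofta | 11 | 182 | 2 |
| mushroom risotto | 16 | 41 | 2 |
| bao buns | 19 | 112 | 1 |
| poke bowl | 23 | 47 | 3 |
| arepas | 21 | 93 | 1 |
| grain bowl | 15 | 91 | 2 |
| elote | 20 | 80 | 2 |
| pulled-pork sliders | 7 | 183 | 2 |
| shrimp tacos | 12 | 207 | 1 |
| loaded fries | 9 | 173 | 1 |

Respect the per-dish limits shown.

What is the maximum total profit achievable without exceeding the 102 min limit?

Ranking by ratio (profit/min): pulled-pork sliders 26.14, loaded fries 19.22, shrimp tacos 17.25, lamb kofta 16.55.
Taking pad thai + jerk wings + 2×lamb kofta + 2×pulled-pork sliders + shrimp tacos + loaded fries: 95 min used, 1474 in profit.
Every other selection either busts 102 min or exceeds an availability limit or fails to beat 1474.

1474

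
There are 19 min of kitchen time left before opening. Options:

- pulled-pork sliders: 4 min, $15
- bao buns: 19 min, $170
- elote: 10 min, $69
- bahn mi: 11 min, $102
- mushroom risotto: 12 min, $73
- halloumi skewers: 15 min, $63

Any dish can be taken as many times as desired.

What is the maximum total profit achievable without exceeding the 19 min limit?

Taking the top-ratio dishes first gives 2×pulled-pork sliders + bahn mi for 132 (19 min).
Dropping 2×pulled-pork sliders and bahn mi frees 19 min; slotting in bao buns (19 min) lifts the total to 170 at 19 min.
No other feasible combination exceeds 170.

170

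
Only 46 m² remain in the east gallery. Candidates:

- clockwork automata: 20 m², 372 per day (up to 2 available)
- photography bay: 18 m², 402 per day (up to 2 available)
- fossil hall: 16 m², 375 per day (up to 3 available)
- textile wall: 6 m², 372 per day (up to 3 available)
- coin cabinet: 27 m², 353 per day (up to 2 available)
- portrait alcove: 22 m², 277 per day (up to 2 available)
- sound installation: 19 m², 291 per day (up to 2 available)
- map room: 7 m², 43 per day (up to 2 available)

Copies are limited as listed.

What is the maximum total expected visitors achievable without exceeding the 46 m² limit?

1561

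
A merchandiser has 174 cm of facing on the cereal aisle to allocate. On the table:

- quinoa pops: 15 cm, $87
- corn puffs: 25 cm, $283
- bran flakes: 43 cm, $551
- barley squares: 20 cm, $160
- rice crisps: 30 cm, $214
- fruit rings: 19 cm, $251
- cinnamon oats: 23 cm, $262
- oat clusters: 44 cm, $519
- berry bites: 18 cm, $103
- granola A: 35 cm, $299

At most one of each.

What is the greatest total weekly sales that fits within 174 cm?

2026

Density check — fruit rings 13.21, bran flakes 12.81, oat clusters 11.80 are the best per cm.
Taking corn puffs + bran flakes + barley squares + fruit rings + cinnamon oats + oat clusters: 174 cm used, 2026 in weekly sales.
That's the maximum — no swap from here does better than 2026.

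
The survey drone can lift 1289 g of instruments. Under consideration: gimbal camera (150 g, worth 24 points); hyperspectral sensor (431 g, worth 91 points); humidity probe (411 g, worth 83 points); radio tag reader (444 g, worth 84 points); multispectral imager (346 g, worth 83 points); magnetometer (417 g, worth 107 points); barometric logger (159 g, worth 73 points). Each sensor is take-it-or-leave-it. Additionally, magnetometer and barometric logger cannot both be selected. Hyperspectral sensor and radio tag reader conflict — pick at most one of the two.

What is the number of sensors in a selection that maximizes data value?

Best achievable data value is 281.
For example hyperspectral sensor + humidity probe + magnetometer achieves it, using 1259 g.
Any selection reaching 281 contains exactly 3 sensors.

3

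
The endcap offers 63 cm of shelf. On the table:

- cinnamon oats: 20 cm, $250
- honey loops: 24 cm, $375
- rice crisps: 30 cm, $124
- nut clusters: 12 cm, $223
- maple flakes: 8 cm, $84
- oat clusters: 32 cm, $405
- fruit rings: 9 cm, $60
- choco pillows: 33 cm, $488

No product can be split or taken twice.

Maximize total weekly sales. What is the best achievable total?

By weekly sales per cm: nut clusters 18.58, honey loops 15.62, choco pillows 14.79, oat clusters 12.66 lead.
A density-first pass picks cinnamon oats + honey loops + nut clusters — 848 at 56 cm.
Dropping cinnamon oats and nut clusters frees 32 cm; slotting in choco pillows (33 cm) lifts the total to 863 at 57 cm.
No other feasible combination exceeds 863.

863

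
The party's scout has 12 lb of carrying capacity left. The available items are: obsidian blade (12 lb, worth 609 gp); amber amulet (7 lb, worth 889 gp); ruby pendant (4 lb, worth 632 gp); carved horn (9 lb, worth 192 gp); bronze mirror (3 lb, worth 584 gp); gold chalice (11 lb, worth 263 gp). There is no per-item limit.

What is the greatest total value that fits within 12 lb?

Taking 4×bronze mirror: 12 lb used, 2336 in value.
Nothing else within 12 lb beats 2336.

2336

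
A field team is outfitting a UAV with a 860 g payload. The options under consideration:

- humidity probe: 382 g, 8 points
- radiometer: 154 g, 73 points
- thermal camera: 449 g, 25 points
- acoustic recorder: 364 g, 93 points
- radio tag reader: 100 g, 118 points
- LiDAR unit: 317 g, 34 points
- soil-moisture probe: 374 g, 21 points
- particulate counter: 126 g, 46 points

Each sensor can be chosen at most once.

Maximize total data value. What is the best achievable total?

330

Best packing: radiometer + acoustic recorder + radio tag reader + particulate counter — 744 g, 330 total.
That's the maximum — no swap from here does better than 330.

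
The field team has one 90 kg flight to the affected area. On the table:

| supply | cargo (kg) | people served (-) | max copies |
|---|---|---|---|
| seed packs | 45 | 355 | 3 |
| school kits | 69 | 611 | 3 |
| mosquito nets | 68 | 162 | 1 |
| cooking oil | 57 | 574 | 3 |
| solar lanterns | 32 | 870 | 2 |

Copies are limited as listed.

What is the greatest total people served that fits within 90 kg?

1740

Ranking by ratio (people served/kg): solar lanterns 27.19, cooking oil 10.07, school kits 8.86.
Taking 2×solar lanterns: 64 kg used, 1740 in people served.
Every other selection either busts 90 kg or exceeds an availability limit or fails to beat 1740.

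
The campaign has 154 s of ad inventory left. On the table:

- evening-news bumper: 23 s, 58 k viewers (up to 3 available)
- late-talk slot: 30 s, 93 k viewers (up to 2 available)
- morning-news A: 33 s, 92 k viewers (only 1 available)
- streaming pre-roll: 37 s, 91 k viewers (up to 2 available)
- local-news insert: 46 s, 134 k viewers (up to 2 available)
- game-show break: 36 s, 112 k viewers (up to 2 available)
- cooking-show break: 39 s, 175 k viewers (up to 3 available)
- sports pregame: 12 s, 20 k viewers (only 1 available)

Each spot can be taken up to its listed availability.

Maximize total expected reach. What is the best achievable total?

Best packing: game-show break + 3×cooking-show break — 153 s, 637 total.
The spare 1 s is too small for any remaining spot, and no exchange beats 637.

637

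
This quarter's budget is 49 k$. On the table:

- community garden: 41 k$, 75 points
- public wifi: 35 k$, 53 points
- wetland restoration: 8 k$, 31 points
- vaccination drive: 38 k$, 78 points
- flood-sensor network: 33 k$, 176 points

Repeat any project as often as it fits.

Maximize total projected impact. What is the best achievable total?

238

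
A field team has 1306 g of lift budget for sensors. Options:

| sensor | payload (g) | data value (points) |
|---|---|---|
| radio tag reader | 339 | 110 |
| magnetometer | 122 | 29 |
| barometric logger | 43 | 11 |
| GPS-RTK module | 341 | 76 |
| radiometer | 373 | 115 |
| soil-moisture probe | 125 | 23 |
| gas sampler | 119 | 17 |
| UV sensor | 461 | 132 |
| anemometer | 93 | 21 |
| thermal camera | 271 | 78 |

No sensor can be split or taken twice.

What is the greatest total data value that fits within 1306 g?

The ratio heuristic lands on radio tag reader + magnetometer + barometric logger + radiometer + anemometer + thermal camera (364) but leaves 65 g idle.
The 407 g tied up in barometric logger and anemometer and thermal camera is better spent on UV sensor — total rises to 386 (1295 g).
Every other selection either busts 1306 g or fails to beat 386.

386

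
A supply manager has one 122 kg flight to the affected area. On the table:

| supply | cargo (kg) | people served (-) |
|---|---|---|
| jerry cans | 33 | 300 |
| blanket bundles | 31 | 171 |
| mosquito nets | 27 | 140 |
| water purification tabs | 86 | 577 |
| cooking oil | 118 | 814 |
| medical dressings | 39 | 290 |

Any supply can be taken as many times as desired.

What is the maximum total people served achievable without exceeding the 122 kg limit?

900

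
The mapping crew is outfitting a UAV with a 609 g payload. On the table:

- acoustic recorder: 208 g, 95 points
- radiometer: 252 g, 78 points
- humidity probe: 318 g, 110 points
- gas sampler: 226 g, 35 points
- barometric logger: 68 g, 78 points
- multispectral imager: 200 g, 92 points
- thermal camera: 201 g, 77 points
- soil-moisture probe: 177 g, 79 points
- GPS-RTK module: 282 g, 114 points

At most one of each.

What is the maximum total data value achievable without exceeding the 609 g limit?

By data value per g: barometric logger 1.15, multispectral imager 0.46, acoustic recorder 0.46 lead.
The ratio heuristic lands on acoustic recorder + barometric logger + multispectral imager (265) but leaves 133 g idle.
The 200 g tied up in multispectral imager is better spent on GPS-RTK module — total rises to 287 (558 g).
Runner-up barometric logger + multispectral imager + GPS-RTK module tops out at 284.

287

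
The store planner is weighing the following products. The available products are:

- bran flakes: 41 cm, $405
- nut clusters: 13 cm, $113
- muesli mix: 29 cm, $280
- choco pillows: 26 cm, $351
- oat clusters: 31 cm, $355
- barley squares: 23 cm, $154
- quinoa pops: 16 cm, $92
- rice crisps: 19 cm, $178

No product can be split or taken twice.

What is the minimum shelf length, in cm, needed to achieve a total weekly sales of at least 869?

Need the lightest bundle worth ≥ 869.
choco pillows + oat clusters + rice crisps reaches 884 using 76 cm.
No combination under 76 cm hits 869.

76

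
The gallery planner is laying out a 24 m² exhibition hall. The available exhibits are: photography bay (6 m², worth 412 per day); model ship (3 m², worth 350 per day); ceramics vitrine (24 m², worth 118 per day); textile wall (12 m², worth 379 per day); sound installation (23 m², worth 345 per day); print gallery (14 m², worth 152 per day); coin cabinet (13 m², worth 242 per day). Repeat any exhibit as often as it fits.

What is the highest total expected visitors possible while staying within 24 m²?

2800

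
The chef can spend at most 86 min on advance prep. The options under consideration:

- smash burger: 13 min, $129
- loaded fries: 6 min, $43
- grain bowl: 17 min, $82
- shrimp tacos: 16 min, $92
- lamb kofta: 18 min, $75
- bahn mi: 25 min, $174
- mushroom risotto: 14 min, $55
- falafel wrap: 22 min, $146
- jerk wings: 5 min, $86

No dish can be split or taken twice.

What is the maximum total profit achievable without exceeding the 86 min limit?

633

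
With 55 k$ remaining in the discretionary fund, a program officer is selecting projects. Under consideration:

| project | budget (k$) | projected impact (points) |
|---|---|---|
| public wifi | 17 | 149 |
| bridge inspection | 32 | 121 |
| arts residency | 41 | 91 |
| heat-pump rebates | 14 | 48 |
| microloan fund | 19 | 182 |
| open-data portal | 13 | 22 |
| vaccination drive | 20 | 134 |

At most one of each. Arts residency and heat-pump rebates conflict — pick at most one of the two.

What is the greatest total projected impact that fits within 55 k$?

379

Ranking by ratio (projected impact/k$): microloan fund 9.58, public wifi 8.76, vaccination drive 6.70, bridge inspection 3.78.
Best packing: public wifi + heat-pump rebates + microloan fund — 50 k$, 379 total.
That's the maximum — no feasible swap from here does better than 379.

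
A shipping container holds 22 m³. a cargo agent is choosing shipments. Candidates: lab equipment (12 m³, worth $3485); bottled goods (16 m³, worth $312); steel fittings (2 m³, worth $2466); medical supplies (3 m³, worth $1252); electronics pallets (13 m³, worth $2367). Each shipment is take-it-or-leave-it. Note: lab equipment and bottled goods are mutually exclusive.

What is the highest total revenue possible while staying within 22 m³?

Taking lab equipment + steel fittings + medical supplies: 17 m³ used, 7203 in revenue.
The closest alternative, steel fittings + medical supplies + electronics pallets, reaches only 6085.

7203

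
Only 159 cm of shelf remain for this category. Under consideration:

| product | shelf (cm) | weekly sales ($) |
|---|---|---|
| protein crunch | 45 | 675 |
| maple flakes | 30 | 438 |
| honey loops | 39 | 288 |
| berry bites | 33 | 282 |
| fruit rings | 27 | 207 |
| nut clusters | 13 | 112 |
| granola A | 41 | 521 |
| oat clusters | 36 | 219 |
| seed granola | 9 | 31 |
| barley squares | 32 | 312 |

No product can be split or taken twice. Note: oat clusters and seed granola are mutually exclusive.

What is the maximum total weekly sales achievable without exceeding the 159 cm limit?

1977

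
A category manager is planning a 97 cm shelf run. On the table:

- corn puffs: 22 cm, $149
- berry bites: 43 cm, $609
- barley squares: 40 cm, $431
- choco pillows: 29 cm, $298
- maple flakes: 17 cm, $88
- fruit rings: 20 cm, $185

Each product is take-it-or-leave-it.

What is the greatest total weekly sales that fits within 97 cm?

1092

A density-first pass picks berry bites + barley squares — 1040 at 83 cm.
Dropping barley squares frees 40 cm; slotting in choco pillows + fruit rings (49 cm) lifts the total to 1092 at 92 cm.
No other feasible combination exceeds 1092.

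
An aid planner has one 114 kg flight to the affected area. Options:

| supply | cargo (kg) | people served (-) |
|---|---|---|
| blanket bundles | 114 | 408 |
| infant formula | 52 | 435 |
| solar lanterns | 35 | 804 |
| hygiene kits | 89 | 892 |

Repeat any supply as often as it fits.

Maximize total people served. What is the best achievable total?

Taking 3×solar lanterns: 105 kg used, 2412 in people served.
Nothing else within 114 kg beats 2412.

2412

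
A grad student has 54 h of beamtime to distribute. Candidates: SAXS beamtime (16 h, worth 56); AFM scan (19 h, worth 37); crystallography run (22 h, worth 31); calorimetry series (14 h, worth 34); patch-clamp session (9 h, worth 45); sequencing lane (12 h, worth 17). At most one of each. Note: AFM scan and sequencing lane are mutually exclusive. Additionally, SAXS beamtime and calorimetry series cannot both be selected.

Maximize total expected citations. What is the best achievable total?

138

SAXS beamtime + AFM scan + patch-clamp session uses 44 of the 54 h and totals 138.
Next best is SAXS beamtime + crystallography run + patch-clamp session at 132 (47 h) — short by 6.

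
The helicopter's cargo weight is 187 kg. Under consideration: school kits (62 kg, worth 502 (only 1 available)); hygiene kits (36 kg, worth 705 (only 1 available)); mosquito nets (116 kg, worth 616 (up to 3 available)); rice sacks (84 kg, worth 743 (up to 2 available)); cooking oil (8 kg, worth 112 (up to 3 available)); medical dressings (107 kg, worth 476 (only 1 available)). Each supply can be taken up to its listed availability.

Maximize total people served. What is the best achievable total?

1950

Greedy by ratio would take hygiene kits + rice sacks + 3×cooking oil: 144 kg used, total 1784.
Replace 3×cooking oil with school kits: the trade gains 166 net, giving 1950 at 182 kg.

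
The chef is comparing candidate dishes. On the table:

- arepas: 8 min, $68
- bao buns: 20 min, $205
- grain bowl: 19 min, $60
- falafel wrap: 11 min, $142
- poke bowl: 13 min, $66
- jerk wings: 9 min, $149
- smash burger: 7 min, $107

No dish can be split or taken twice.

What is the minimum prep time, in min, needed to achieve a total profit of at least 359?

27

Minimise min subject to total profit ≥ 359.
Taking falafel wrap + jerk wings + smash burger gives 398 (≥ 359) for 27 min.
Any bundle with less than 27 min falls short of 359.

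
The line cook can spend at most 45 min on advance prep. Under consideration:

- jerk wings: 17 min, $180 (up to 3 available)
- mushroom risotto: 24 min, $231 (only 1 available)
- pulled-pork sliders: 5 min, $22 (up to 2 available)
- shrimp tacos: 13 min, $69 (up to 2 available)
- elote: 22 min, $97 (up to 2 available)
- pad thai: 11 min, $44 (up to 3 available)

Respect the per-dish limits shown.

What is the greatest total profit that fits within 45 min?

411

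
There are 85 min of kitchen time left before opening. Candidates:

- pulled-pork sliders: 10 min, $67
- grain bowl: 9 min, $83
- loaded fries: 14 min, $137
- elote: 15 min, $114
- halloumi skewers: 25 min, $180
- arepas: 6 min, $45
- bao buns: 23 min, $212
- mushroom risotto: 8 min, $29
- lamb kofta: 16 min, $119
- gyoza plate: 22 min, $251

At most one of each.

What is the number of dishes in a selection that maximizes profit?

5

Optimal total is 802.
For example grain bowl + loaded fries + bao buns + lamb kofta + gyoza plate achieves it, using 84 min.
Any selection reaching 802 contains exactly 5 dishes.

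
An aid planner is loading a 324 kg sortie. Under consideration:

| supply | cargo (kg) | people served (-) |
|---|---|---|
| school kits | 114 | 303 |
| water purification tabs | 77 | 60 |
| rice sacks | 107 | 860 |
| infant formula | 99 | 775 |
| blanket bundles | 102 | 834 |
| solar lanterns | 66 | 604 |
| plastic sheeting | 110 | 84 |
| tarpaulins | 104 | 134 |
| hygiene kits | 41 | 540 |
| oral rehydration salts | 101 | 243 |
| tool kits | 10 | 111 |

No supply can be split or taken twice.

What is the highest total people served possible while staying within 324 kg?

2890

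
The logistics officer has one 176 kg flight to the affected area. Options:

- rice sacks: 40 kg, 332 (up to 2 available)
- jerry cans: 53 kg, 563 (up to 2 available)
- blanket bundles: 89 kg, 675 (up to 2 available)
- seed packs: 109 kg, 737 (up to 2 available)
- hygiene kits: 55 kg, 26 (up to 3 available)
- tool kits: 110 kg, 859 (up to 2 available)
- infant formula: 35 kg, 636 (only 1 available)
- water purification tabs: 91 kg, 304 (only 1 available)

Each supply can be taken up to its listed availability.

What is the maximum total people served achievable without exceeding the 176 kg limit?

Ranking by ratio (people served/kg): infant formula 18.17, jerry cans 10.62, rice sacks 8.30, tool kits 7.81.
Greedy by ratio would take 2×jerry cans + infant formula: 141 kg used, total 1762.
Dropping jerry cans frees 53 kg; slotting in 2×rice sacks (80 kg) lifts the total to 1863 at 168 kg.

1863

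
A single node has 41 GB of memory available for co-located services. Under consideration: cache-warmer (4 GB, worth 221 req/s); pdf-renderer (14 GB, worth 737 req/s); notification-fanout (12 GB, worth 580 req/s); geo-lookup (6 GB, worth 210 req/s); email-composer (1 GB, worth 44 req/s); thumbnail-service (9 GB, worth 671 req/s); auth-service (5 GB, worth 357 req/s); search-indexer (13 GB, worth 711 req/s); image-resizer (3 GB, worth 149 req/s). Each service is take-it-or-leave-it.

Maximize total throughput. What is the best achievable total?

Density check — thumbnail-service 74.56, auth-service 71.40, cache-warmer 55.25, search-indexer 54.69 are the best per GB.
A density-first pass picks cache-warmer + geo-lookup + email-composer + thumbnail-service + auth-service + search-indexer + image-resizer — 2363 at 41 GB.
But pdf-renderer + thumbnail-service + auth-service + search-indexer fits in 41 GB and reaches 2476.
Runner-up pdf-renderer + notification-fanout + email-composer + thumbnail-service + auth-service tops out at 2389.

2476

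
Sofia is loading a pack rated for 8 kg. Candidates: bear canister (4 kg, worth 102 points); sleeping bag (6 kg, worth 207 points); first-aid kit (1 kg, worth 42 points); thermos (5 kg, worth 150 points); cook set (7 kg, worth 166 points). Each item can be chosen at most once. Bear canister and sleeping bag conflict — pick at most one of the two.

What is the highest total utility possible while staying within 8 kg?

249

The ratio ordering already packs tightly: sleeping bag + first-aid kit, 7 kg, 249.
The closest alternative, first-aid kit + cook set, reaches only 208.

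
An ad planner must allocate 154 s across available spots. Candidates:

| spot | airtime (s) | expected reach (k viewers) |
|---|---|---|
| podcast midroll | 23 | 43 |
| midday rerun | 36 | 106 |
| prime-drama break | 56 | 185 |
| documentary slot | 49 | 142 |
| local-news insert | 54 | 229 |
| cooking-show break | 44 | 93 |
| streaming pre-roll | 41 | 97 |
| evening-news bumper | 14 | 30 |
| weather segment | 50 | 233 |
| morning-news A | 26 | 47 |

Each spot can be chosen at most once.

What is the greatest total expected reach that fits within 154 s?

A density-first pass picks midday rerun + local-news insert + evening-news bumper + weather segment — 598 at 154 s.
Replace midday rerun and evening-news bumper with documentary slot: the trade gains 6 net, giving 604 at 153 s.
Next best is midday rerun + local-news insert + evening-news bumper + weather segment at 598 (154 s) — short by 6.

604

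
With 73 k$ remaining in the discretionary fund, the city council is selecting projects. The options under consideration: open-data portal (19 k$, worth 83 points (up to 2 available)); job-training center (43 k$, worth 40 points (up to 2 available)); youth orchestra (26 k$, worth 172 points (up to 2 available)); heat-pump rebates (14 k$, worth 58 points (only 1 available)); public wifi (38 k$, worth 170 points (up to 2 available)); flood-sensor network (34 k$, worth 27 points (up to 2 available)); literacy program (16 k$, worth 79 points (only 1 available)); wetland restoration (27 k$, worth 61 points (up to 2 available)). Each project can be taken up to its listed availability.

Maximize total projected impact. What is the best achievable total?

Filling by ratio: 2×youth orchestra + literacy program for 423, with 5 k$ left unused.
Replace literacy program with open-data portal: the trade gains 4 net, giving 427 at 71 k$.

427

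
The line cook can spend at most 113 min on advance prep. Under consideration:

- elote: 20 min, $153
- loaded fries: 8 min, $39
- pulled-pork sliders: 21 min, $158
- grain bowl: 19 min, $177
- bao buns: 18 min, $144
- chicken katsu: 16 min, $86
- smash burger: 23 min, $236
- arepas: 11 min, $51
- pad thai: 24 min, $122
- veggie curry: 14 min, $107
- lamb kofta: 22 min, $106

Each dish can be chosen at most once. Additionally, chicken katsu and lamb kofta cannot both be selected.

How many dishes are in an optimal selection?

The maximum profit within 113 min is 919.
For example elote + pulled-pork sliders + grain bowl + bao buns + smash burger + arepas achieves it, using 112 min.
Every optimal selection uses 6 dishes.

6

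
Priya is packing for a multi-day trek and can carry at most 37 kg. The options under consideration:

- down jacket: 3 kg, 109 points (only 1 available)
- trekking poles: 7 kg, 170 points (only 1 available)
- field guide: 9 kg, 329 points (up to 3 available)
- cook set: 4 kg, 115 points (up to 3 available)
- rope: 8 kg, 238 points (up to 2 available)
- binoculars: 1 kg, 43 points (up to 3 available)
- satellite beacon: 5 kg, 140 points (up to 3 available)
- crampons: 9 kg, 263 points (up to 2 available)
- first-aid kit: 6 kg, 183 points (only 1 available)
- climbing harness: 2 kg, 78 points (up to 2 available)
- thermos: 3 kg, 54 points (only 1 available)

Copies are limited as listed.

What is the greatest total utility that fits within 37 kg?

Taking down jacket + 3×field guide + 3×binoculars + 2×climbing harness: 37 kg used, 1381 in utility.
Nothing else within 37 kg beats 1381.

1381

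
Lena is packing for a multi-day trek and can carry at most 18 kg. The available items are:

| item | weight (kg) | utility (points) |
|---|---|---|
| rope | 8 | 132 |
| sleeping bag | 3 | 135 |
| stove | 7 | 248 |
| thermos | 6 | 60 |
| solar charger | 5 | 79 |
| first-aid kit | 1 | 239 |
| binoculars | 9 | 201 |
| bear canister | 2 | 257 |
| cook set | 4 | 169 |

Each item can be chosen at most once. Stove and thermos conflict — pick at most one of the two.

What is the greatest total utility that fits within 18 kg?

1048

The ratio ordering already packs tightly: sleeping bag + stove + first-aid kit + bear canister + cook set, 17 kg, 1048.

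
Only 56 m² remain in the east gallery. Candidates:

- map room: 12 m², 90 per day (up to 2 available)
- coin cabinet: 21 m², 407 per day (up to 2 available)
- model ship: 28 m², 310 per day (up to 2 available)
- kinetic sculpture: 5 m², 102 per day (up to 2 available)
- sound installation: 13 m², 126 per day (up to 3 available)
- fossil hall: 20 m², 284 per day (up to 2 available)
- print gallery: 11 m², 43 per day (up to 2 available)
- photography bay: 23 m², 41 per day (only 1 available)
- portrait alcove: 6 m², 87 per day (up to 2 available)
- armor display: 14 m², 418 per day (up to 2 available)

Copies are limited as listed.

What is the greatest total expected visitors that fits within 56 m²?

1345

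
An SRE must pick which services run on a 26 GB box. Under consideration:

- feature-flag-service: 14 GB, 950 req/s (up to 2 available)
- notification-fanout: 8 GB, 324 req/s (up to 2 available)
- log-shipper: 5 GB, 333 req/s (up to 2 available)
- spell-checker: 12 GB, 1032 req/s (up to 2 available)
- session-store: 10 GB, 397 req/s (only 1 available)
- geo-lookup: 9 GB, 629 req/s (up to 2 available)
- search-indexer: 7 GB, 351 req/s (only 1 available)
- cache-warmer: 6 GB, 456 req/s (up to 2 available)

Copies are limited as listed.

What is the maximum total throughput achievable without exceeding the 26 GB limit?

The ratio ordering already packs tightly: 2×spell-checker, 24 GB, 2064.

2064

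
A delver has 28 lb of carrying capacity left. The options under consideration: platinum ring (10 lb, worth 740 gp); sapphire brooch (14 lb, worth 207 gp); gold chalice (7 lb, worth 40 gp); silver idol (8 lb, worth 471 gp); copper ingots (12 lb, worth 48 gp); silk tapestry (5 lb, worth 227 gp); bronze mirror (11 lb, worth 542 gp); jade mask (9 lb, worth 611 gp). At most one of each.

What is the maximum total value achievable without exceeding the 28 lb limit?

1822

Platinum ring + silver idol + jade mask uses 27 of the 28 lb and totals 1822.
The closest alternative, silver idol + bronze mirror + jade mask, reaches only 1624.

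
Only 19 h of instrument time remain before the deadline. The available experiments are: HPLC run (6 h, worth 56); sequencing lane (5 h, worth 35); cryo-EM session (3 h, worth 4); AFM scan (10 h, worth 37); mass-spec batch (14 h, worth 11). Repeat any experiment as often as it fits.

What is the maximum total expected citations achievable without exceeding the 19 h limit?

Taking 3×HPLC run: 18 h used, 168 in expected citations.

168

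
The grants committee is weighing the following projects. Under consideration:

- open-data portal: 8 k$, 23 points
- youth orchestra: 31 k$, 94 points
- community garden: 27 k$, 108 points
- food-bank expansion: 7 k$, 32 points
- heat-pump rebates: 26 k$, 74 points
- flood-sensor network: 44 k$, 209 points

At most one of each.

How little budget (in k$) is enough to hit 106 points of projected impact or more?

27

Minimise k$ subject to total projected impact ≥ 106.
community garden reaches 108 using 27 k$.
Any bundle with less than 27 k$ falls short of 106.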